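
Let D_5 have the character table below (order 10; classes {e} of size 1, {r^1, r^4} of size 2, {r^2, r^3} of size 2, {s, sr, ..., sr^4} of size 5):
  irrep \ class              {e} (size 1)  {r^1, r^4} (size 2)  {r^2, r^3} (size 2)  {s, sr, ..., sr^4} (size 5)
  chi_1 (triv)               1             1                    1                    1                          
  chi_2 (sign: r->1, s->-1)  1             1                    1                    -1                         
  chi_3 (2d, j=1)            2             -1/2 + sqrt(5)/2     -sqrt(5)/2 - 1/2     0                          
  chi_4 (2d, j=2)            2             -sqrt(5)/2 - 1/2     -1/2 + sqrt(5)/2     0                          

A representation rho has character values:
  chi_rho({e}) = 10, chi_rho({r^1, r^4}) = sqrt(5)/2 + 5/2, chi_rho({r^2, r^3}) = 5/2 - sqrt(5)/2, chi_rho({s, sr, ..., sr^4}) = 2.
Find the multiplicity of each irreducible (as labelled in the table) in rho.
Multiplicities: chi_1: 3, chi_2: 1, chi_3: 2, chi_4: 1.

Explanation: Use <chi_rho, chi> = (1/|G|) sum_C |C| * chi_rho(C) * conj(chi(C)) with |G| = 10 for each irreducible chi in the table:
  <chi_rho, chi_1> = (1/10)[1*(10)*conj(1) + 2*(sqrt(5)/2 + 5/2)*conj(1) + 2*(5/2 - sqrt(5)/2)*conj(1) + 5*(2)*conj(1)]
      = (1/10)[(10) + (sqrt(5) + 5) + (5 - sqrt(5)) + (10)] = 30/10 = 3
  <chi_rho, chi_2> = (1/10)[1*(10)*conj(1) + 2*(sqrt(5)/2 + 5/2)*conj(1) + 2*(5/2 - sqrt(5)/2)*conj(1) + 5*(2)*conj(-1)]
      = (1/10)[(10) + (sqrt(5) + 5) + (5 - sqrt(5)) + (-10)] = 10/10 = 1
  <chi_rho, chi_3> = (1/10)[1*(10)*conj(2) + 2*(sqrt(5)/2 + 5/2)*conj(-1/2 + sqrt(5)/2) + 2*(5/2 - sqrt(5)/2)*conj(-sqrt(5)/2 - 1/2) + 5*(2)*conj(0)]
      = (1/10)[(20) + (2*sqrt(5)) + (-2*sqrt(5)) + (0)] = 20/10 = 2
  <chi_rho, chi_4> = (1/10)[1*(10)*conj(2) + 2*(sqrt(5)/2 + 5/2)*conj(-sqrt(5)/2 - 1/2) + 2*(5/2 - sqrt(5)/2)*conj(-1/2 + sqrt(5)/2) + 5*(2)*conj(0)]
      = (1/10)[(20) + (-3*sqrt(5) - 5) + (-5 + 3*sqrt(5)) + (0)] = 10/10 = 1
Dimension check: dim(rho) = sum (mult * dim) = 3*1 + 1*1 + 2*2 + 1*2 = 10 = chi_rho(e) = 10.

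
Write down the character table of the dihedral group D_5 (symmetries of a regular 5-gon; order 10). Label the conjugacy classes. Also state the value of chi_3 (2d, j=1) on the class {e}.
Conjugacy classes: {e} of size 1, {r^1, r^4} of size 2, {r^2, r^3} of size 2, {s, sr, ..., sr^4} of size 5.
Character table:
  irrep \ class              {e} (size 1)  {r^1, r^4} (size 2)  {r^2, r^3} (size 2)  {s, sr, ..., sr^4} (size 5)
  chi_1 (triv)               1             1                    1                    1                          
  chi_2 (sign: r->1, s->-1)  1             1                    1                    -1                         
  chi_3 (2d, j=1)            2             -1/2 + sqrt(5)/2     -sqrt(5)/2 - 1/2     0                          
  chi_4 (2d, j=2)            2             -sqrt(5)/2 - 1/2     -1/2 + sqrt(5)/2     0                          

Spot check: chi_3 (2d, j=1) on {e} = 2.

Reasoning: D_5 has order 2*5 = 10 with 4 conjugacy classes, hence 4 irreducibles. Sum of squared dims 1 + 1 + 4 + 4 = 10 = |G|. Linear characters come from the abelianisation; the 2-dimensional irreps have character r^k -> 2*cos(2*pi*j*k/5), reflections -> 0.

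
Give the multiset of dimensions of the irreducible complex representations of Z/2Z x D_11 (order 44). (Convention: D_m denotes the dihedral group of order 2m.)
Dimensions: 1, 1, 1, 1, 2, 2, 2, 2, 2, 2, 2, 2, 2, 2

Reasoning: There are 14 irreducibles (= number of conjugacy classes). Their dimensions d_i satisfy sum d_i^2 = |G| = 44: 1 + 1 + 1 + 1 + 4 + 4 + 4 + 4 + 4 + 4 + 4 + 4 + 4 + 4 = 44. (For the product with Z/2Z: each of the 2 1-dim characters of Z/2Z tensors with each irrep of D_11, giving 2 copies of each D_11-dimension.)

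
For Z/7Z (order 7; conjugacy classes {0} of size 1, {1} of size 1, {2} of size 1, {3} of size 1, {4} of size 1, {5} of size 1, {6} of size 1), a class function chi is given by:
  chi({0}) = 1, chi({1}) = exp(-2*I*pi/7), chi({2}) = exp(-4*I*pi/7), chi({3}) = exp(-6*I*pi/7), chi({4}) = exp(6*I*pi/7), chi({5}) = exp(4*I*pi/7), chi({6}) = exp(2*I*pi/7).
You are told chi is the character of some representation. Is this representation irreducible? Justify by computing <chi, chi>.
Irreducible: <chi, chi> = 1.

Working: <chi, chi> = (1/|G|) sum_C |C| * |chi(C)|^2 = (1/7)[1*|1|^2 + 1*|exp(-2*I*pi/7)|^2 + 1*|exp(-4*I*pi/7)|^2 + 1*|exp(-6*I*pi/7)|^2 + 1*|exp(6*I*pi/7)|^2 + 1*|exp(4*I*pi/7)|^2 + 1*|exp(2*I*pi/7)|^2]
  = (1/7)[(1) + (1) + (1) + (1) + (1) + (1) + (1)] = 7/7 = 1.
(Exp terms are combined using exp(i*s)*conj(exp(i*t)) = exp(i*(s-t)), and sums of them are collapsed using the identity that for every m > 1 the m distinct m-th roots of unity sum to 0, e.g. 1 + exp(2*I*pi/3) + exp(-2*I*pi/3) = 0.)
A character is irreducible iff <chi, chi> = 1, so this representation is irreducible.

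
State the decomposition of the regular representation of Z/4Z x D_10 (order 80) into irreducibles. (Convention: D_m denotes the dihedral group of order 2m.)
Each irreducible V_i of dimension d_i appears with multiplicity d_i, i.e. rho_reg = (direct sum over all irreducibles V_i) d_i V_i. The irreducible dimensions for Z/4Z x D_10 are 1, 1, 1, 1, 1, 1, 1, 1, 1, 1, 1, 1, 1, 1, 1, 1, 2, 2, 2, 2, 2, 2, 2, 2, 2, 2, 2, 2, 2, 2, 2, 2: 16 irreducibles of dimension 1, each with multiplicity 1; 16 irreducibles of dimension 2, each with multiplicity 2. Total dimension 16*1*1 + 16*2*2 = 80 = |G|.

Solution. General theorem: in the regular representation of a finite group G, each irreducible appears with multiplicity equal to its dimension. Check: dim(rho_reg) = sum d_i^2 = 1 + 1 + 1 + 1 + 1 + 1 + 1 + 1 + 1 + 1 + 1 + 1 + 1 + 1 + 1 + 1 + 4 + 4 + 4 + 4 + 4 + 4 + 4 + 4 + 4 + 4 + 4 + 4 + 4 + 4 + 4 + 4 = 80 = |G|.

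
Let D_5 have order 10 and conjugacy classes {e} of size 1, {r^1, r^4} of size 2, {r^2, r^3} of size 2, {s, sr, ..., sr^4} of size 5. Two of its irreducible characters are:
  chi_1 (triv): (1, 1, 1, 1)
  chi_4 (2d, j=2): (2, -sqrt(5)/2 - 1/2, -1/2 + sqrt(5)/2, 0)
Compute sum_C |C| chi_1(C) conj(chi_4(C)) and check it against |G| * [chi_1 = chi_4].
Sum = 0; so <chi_1, chi_4> = 0 (distinct irreducibles are orthogonal).

Working: Compute term by term over conjugacy classes (|C| * chi_1(C) * conj(chi_4(C))):
  1*(1)*conj(2) + 2*(1)*conj(-sqrt(5)/2 - 1/2) + 2*(1)*conj(-1/2 + sqrt(5)/2) + 5*(1)*conj(0)
  = (2) + (-sqrt(5) - 1) + (-1 + sqrt(5)) + (0)
  = 0.
Dividing by |G| = 10 gives 0/10 = 0, matching the row-orthogonality relation <chi_1, chi_4> = [chi_1 = chi_4].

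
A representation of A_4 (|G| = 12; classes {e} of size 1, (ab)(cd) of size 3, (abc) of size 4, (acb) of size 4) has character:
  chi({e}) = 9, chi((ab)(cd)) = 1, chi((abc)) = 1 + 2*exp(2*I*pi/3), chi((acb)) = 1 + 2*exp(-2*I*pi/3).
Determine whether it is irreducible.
Not irreducible (reducible): <chi, chi> = 9 > 1.

Why: <chi, chi> = (1/|G|) sum_C |C| * |chi(C)|^2 = (1/12)[1*|9|^2 + 3*|1|^2 + 4*|1 + 2*exp(2*I*pi/3)|^2 + 4*|1 + 2*exp(-2*I*pi/3)|^2]
  = (1/12)[(81) + (3) + (12) + (12)] = 108/12 = 9.
(Exp terms are combined using exp(i*s)*conj(exp(i*t)) = exp(i*(s-t)), and sums of them are collapsed using the identity that for every m > 1 the m distinct m-th roots of unity sum to 0, e.g. 1 + exp(2*I*pi/3) + exp(-2*I*pi/3) = 0.)
A character is irreducible iff <chi, chi> = 1, so this representation is reducible.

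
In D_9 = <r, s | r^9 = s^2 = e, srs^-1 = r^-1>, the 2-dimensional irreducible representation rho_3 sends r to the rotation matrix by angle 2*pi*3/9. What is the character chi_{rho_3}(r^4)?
chi_{rho_3}(r^4) = 2*cos(2*pi*3*4/9) = -1

Argument: rho_3(r^4) is rotation by angle 2*pi*3*4/9, whose trace is 2*cos(2*pi*3*4/9) = -1.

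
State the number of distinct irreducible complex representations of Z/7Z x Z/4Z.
28

Justification: The number of irreducible complex representations of a finite group equals its number of conjugacy classes. Z/7Z x Z/4Z is abelian of order 28, so every element is its own conjugacy class: 28 classes, so Z/7Z x Z/4Z (order 28) has exactly 28 irreducible complex representations.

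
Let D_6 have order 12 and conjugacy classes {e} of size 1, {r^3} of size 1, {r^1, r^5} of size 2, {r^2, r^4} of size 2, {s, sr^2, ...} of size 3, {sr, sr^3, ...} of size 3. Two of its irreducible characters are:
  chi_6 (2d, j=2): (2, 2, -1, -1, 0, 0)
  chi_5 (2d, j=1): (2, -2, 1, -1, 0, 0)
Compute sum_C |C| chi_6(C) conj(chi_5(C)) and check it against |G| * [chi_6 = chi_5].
Sum = 0; so <chi_6, chi_5> = 0 (distinct irreducibles are orthogonal).

Derivation: Compute term by term over conjugacy classes (|C| * chi_6(C) * conj(chi_5(C))):
  1*(2)*conj(2) + 1*(2)*conj(-2) + 2*(-1)*conj(1) + 2*(-1)*conj(-1) + 3*(0)*conj(0) + 3*(0)*conj(0)
  = (4) + (-4) + (-2) + (2) + (0) + (0)
  = 0.
Dividing by |G| = 12 gives 0/12 = 0, matching the row-orthogonality relation <chi_6, chi_5> = [chi_6 = chi_5].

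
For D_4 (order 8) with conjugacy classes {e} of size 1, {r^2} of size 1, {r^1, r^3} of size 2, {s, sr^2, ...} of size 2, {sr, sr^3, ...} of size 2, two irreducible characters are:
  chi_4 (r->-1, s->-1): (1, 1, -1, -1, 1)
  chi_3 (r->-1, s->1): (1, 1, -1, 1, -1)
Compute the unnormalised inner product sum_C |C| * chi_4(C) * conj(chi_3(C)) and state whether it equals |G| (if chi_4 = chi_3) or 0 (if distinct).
Sum = 0; so <chi_4, chi_3> = 0 (distinct irreducibles are orthogonal).

Solution. Compute term by term over conjugacy classes (|C| * chi_4(C) * conj(chi_3(C))):
  1*(1)*conj(1) + 1*(1)*conj(1) + 2*(-1)*conj(-1) + 2*(-1)*conj(1) + 2*(1)*conj(-1)
  = (1) + (1) + (2) + (-2) + (-2)
  = 0.
Dividing by |G| = 8 gives 0/8 = 0, matching the row-orthogonality relation <chi_4, chi_3> = [chi_4 = chi_3].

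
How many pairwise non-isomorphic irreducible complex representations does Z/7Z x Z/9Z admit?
63

Argument: The number of irreducible complex representations of a finite group equals its number of conjugacy classes. Z/7Z x Z/9Z is abelian of order 63, so every element is its own conjugacy class: 63 classes, so Z/7Z x Z/9Z (order 63) has exactly 63 irreducible complex representations.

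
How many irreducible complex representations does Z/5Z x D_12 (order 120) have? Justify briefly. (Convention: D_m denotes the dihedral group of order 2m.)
45

Explanation: The number of irreducible complex representations of a finite group equals its number of conjugacy classes. For a direct product, #classes(G x H) = #classes(G) * #classes(H). Z/5Z has 5 classes (abelian), D_12 has 9 classes, so 5 * 9 = 45, so Z/5Z x D_12 (order 120) has exactly 45 irreducible complex representations.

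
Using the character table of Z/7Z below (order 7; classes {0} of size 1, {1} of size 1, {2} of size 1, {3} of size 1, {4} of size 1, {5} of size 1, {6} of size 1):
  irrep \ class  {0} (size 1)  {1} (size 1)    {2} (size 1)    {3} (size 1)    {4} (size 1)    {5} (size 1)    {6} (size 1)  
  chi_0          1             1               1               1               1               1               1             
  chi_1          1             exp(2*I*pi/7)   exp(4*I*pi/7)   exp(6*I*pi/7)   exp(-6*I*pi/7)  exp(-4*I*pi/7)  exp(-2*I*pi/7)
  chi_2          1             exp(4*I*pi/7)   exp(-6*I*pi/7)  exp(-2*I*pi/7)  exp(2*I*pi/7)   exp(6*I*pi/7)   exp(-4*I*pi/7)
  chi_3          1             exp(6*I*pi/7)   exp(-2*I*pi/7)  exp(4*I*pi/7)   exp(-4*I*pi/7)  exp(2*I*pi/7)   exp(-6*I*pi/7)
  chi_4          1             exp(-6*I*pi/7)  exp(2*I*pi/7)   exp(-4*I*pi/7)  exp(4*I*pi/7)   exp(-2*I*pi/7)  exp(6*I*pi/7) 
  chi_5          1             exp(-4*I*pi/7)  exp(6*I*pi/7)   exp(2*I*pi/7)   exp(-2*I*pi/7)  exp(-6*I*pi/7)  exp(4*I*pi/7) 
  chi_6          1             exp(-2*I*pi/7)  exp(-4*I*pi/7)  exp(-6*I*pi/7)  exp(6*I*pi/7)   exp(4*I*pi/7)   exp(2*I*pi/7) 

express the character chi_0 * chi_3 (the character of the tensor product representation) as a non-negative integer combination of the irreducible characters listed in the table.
chi_0 tensor chi_3 = chi_3 (all other irreducibles have multiplicity 0).

Argument: The character of a tensor product is the pointwise product (chi_0 * chi_3)(C) = chi_0(C) * chi_3(C):
  {0}: (1)*(1), {1}: (1)*(exp(6*I*pi/7)), {2}: (1)*(exp(-2*I*pi/7)), {3}: (1)*(exp(4*I*pi/7)), {4}: (1)*(exp(-4*I*pi/7)), {5}: (1)*(exp(2*I*pi/7)), {6}: (1)*(exp(-6*I*pi/7))
so (chi_0 * chi_3) takes values
  {0} -> 1, {1} -> exp(6*I*pi/7), {2} -> exp(-2*I*pi/7), {3} -> exp(4*I*pi/7), {4} -> exp(-4*I*pi/7), {5} -> exp(2*I*pi/7), {6} -> exp(-6*I*pi/7).
Now take the inner product of this character with each irreducible chi from the table, <chi_0*chi_3, chi> = (1/7) sum_C |C| (chi_0*chi_3)(C) conj(chi(C)):
  <chi_0*chi_3, chi_0> = (1/7)[1*(1)*conj(1) + 1*(exp(6*I*pi/7))*conj(1) + 1*(exp(-2*I*pi/7))*conj(1) + 1*(exp(4*I*pi/7))*conj(1) + 1*(exp(-4*I*pi/7))*conj(1) + 1*(exp(2*I*pi/7))*conj(1) + 1*(exp(-6*I*pi/7))*conj(1)]
      = (1/7)[(1) + (exp(6*I*pi/7)) + (exp(-2*I*pi/7)) + (exp(4*I*pi/7)) + (exp(-4*I*pi/7)) + (exp(2*I*pi/7)) + (exp(-6*I*pi/7))] = 0/7 = 0
  <chi_0*chi_3, chi_1> = (1/7)[1*(1)*conj(1) + 1*(exp(6*I*pi/7))*conj(exp(2*I*pi/7)) + 1*(exp(-2*I*pi/7))*conj(exp(4*I*pi/7)) + 1*(exp(4*I*pi/7))*conj(exp(6*I*pi/7)) + 1*(exp(-4*I*pi/7))*conj(exp(-6*I*pi/7)) + 1*(exp(2*I*pi/7))*conj(exp(-4*I*pi/7)) + 1*(exp(-6*I*pi/7))*conj(exp(-2*I*pi/7))]
      = (1/7)[(1) + (exp(4*I*pi/7)) + (exp(-6*I*pi/7)) + (exp(-2*I*pi/7)) + (exp(2*I*pi/7)) + (exp(6*I*pi/7)) + (exp(-4*I*pi/7))] = 0/7 = 0
  <chi_0*chi_3, chi_2> = (1/7)[1*(1)*conj(1) + 1*(exp(6*I*pi/7))*conj(exp(4*I*pi/7)) + 1*(exp(-2*I*pi/7))*conj(exp(-6*I*pi/7)) + 1*(exp(4*I*pi/7))*conj(exp(-2*I*pi/7)) + 1*(exp(-4*I*pi/7))*conj(exp(2*I*pi/7)) + 1*(exp(2*I*pi/7))*conj(exp(6*I*pi/7)) + 1*(exp(-6*I*pi/7))*conj(exp(-4*I*pi/7))]
      = (1/7)[(1) + (exp(2*I*pi/7)) + (exp(4*I*pi/7)) + (exp(6*I*pi/7)) + (exp(-6*I*pi/7)) + (exp(-4*I*pi/7)) + (exp(-2*I*pi/7))] = 0/7 = 0
  <chi_0*chi_3, chi_3> = (1/7)[1*(1)*conj(1) + 1*(exp(6*I*pi/7))*conj(exp(6*I*pi/7)) + 1*(exp(-2*I*pi/7))*conj(exp(-2*I*pi/7)) + 1*(exp(4*I*pi/7))*conj(exp(4*I*pi/7)) + 1*(exp(-4*I*pi/7))*conj(exp(-4*I*pi/7)) + 1*(exp(2*I*pi/7))*conj(exp(2*I*pi/7)) + 1*(exp(-6*I*pi/7))*conj(exp(-6*I*pi/7))]
      = (1/7)[(1) + (1) + (1) + (1) + (1) + (1) + (1)] = 7/7 = 1
  <chi_0*chi_3, chi_4> = (1/7)[1*(1)*conj(1) + 1*(exp(6*I*pi/7))*conj(exp(-6*I*pi/7)) + 1*(exp(-2*I*pi/7))*conj(exp(2*I*pi/7)) + 1*(exp(4*I*pi/7))*conj(exp(-4*I*pi/7)) + 1*(exp(-4*I*pi/7))*conj(exp(4*I*pi/7)) + 1*(exp(2*I*pi/7))*conj(exp(-2*I*pi/7)) + 1*(exp(-6*I*pi/7))*conj(exp(6*I*pi/7))]
      = (1/7)[(1) + (exp(-2*I*pi/7)) + (exp(-4*I*pi/7)) + (exp(-6*I*pi/7)) + (exp(6*I*pi/7)) + (exp(4*I*pi/7)) + (exp(2*I*pi/7))] = 0/7 = 0
  <chi_0*chi_3, chi_5> = (1/7)[1*(1)*conj(1) + 1*(exp(6*I*pi/7))*conj(exp(-4*I*pi/7)) + 1*(exp(-2*I*pi/7))*conj(exp(6*I*pi/7)) + 1*(exp(4*I*pi/7))*conj(exp(2*I*pi/7)) + 1*(exp(-4*I*pi/7))*conj(exp(-2*I*pi/7)) + 1*(exp(2*I*pi/7))*conj(exp(-6*I*pi/7)) + 1*(exp(-6*I*pi/7))*conj(exp(4*I*pi/7))]
      = (1/7)[(1) + (exp(-4*I*pi/7)) + (exp(6*I*pi/7)) + (exp(2*I*pi/7)) + (exp(-2*I*pi/7)) + (exp(-6*I*pi/7)) + (exp(4*I*pi/7))] = 0/7 = 0
  <chi_0*chi_3, chi_6> = (1/7)[1*(1)*conj(1) + 1*(exp(6*I*pi/7))*conj(exp(-2*I*pi/7)) + 1*(exp(-2*I*pi/7))*conj(exp(-4*I*pi/7)) + 1*(exp(4*I*pi/7))*conj(exp(-6*I*pi/7)) + 1*(exp(-4*I*pi/7))*conj(exp(6*I*pi/7)) + 1*(exp(2*I*pi/7))*conj(exp(4*I*pi/7)) + 1*(exp(-6*I*pi/7))*conj(exp(2*I*pi/7))]
      = (1/7)[(1) + (exp(-6*I*pi/7)) + (exp(2*I*pi/7)) + (exp(-4*I*pi/7)) + (exp(4*I*pi/7)) + (exp(-2*I*pi/7)) + (exp(6*I*pi/7))] = 0/7 = 0
(Exp terms are combined using exp(i*s)*conj(exp(i*t)) = exp(i*(s-t)), and sums of them are collapsed using the identity that for every m > 1 the m distinct m-th roots of unity sum to 0, e.g. 1 + exp(2*I*pi/3) + exp(-2*I*pi/3) = 0.)
Hence the multiplicities are chi_3: 1. Dimension check: dim(chi_0)*dim(chi_3) = 1*1 = 1 and sum (mult * dim) = 1*1 = 1.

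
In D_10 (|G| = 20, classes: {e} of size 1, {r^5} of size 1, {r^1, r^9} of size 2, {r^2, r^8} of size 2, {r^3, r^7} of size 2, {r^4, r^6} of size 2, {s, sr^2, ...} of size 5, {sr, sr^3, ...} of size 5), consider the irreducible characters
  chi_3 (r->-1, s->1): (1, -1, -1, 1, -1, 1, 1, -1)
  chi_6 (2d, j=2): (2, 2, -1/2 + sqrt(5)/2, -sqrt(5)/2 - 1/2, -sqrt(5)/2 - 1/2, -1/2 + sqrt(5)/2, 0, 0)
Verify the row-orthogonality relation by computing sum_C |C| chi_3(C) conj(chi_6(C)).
Sum = 0; so <chi_3, chi_6> = 0 (distinct irreducibles are orthogonal).

Solution. Compute term by term over conjugacy classes (|C| * chi_3(C) * conj(chi_6(C))):
  1*(1)*conj(2) + 1*(-1)*conj(2) + 2*(-1)*conj(-1/2 + sqrt(5)/2) + 2*(1)*conj(-sqrt(5)/2 - 1/2) + 2*(-1)*conj(-sqrt(5)/2 - 1/2) + 2*(1)*conj(-1/2 + sqrt(5)/2) + 5*(1)*conj(0) + 5*(-1)*conj(0)
  = (2) + (-2) + (1 - sqrt(5)) + (-sqrt(5) - 1) + (1 + sqrt(5)) + (-1 + sqrt(5)) + (0) + (0)
  = 0.
Dividing by |G| = 20 gives 0/20 = 0, matching the row-orthogonality relation <chi_3, chi_6> = [chi_3 = chi_6].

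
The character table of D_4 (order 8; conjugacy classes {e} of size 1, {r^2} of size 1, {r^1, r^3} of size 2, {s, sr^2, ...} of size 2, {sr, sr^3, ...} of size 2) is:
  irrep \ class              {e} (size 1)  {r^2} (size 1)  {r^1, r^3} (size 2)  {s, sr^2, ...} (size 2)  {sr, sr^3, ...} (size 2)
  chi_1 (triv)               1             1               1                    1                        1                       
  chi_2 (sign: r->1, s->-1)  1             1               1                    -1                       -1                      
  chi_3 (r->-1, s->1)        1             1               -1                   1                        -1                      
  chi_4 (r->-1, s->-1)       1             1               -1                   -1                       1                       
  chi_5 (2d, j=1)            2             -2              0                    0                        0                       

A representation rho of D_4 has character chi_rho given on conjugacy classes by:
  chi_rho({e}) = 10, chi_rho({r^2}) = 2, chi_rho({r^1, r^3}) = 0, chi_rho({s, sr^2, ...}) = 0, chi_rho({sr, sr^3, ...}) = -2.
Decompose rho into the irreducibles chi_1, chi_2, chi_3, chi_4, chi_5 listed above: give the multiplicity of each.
Multiplicities: chi_1: 1, chi_2: 2, chi_3: 2, chi_4: 1, chi_5: 2.

Working: Use <chi_rho, chi> = (1/|G|) sum_C |C| * chi_rho(C) * conj(chi(C)) with |G| = 8 for each irreducible chi in the table:
  <chi_rho, chi_1> = (1/8)[1*(10)*conj(1) + 1*(2)*conj(1) + 2*(0)*conj(1) + 2*(0)*conj(1) + 2*(-2)*conj(1)]
      = (1/8)[(10) + (2) + (0) + (0) + (-4)] = 8/8 = 1
  <chi_rho, chi_2> = (1/8)[1*(10)*conj(1) + 1*(2)*conj(1) + 2*(0)*conj(1) + 2*(0)*conj(-1) + 2*(-2)*conj(-1)]
      = (1/8)[(10) + (2) + (0) + (0) + (4)] = 16/8 = 2
  <chi_rho, chi_3> = (1/8)[1*(10)*conj(1) + 1*(2)*conj(1) + 2*(0)*conj(-1) + 2*(0)*conj(1) + 2*(-2)*conj(-1)]
      = (1/8)[(10) + (2) + (0) + (0) + (4)] = 16/8 = 2
  <chi_rho, chi_4> = (1/8)[1*(10)*conj(1) + 1*(2)*conj(1) + 2*(0)*conj(-1) + 2*(0)*conj(-1) + 2*(-2)*conj(1)]
      = (1/8)[(10) + (2) + (0) + (0) + (-4)] = 8/8 = 1
  <chi_rho, chi_5> = (1/8)[1*(10)*conj(2) + 1*(2)*conj(-2) + 2*(0)*conj(0) + 2*(0)*conj(0) + 2*(-2)*conj(0)]
      = (1/8)[(20) + (-4) + (0) + (0) + (0)] = 16/8 = 2
Dimension check: dim(rho) = sum (mult * dim) = 1*1 + 2*1 + 2*1 + 1*1 + 2*2 = 10 = chi_rho(e) = 10.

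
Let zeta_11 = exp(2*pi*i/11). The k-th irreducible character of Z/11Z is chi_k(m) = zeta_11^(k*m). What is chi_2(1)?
chi_2(1) = zeta_11^2 = exp(4*I*pi/11)

Why: chi_2(1) = zeta_11^(2*1) = zeta_11^2. Since zeta_11^11 = 1, this equals zeta_11^2 = exp(2*pi*i*2/11) = exp(4*I*pi/11).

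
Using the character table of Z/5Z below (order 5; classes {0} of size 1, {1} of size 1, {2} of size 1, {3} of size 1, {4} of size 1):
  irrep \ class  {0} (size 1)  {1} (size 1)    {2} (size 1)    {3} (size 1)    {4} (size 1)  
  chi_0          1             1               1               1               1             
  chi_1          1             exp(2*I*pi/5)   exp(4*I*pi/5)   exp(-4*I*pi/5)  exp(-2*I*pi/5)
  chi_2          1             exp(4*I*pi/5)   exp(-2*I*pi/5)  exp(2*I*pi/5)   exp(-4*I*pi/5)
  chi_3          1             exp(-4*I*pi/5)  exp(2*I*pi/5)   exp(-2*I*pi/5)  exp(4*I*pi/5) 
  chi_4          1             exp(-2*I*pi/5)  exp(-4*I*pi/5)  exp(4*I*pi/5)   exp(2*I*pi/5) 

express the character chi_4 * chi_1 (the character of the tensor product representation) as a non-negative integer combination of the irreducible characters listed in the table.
chi_4 tensor chi_1 = chi_0 (all other irreducibles have multiplicity 0).

Why: The character of a tensor product is the pointwise product (chi_4 * chi_1)(C) = chi_4(C) * chi_1(C):
  {0}: (1)*(1), {1}: (exp(-2*I*pi/5))*(exp(2*I*pi/5)), {2}: (exp(-4*I*pi/5))*(exp(4*I*pi/5)), {3}: (exp(4*I*pi/5))*(exp(-4*I*pi/5)), {4}: (exp(2*I*pi/5))*(exp(-2*I*pi/5))
so (chi_4 * chi_1) takes values
  {0} -> 1, {1} -> 1, {2} -> 1, {3} -> 1, {4} -> 1.
Now take the inner product of this character with each irreducible chi from the table, <chi_4*chi_1, chi> = (1/5) sum_C |C| (chi_4*chi_1)(C) conj(chi(C)):
  <chi_4*chi_1, chi_0> = (1/5)[1*(1)*conj(1) + 1*(1)*conj(1) + 1*(1)*conj(1) + 1*(1)*conj(1) + 1*(1)*conj(1)]
      = (1/5)[(1) + (1) + (1) + (1) + (1)] = 5/5 = 1
  <chi_4*chi_1, chi_1> = (1/5)[1*(1)*conj(1) + 1*(1)*conj(exp(2*I*pi/5)) + 1*(1)*conj(exp(4*I*pi/5)) + 1*(1)*conj(exp(-4*I*pi/5)) + 1*(1)*conj(exp(-2*I*pi/5))]
      = (1/5)[(1) + (exp(-2*I*pi/5)) + (exp(-4*I*pi/5)) + (exp(4*I*pi/5)) + (exp(2*I*pi/5))] = 0/5 = 0
  <chi_4*chi_1, chi_2> = (1/5)[1*(1)*conj(1) + 1*(1)*conj(exp(4*I*pi/5)) + 1*(1)*conj(exp(-2*I*pi/5)) + 1*(1)*conj(exp(2*I*pi/5)) + 1*(1)*conj(exp(-4*I*pi/5))]
      = (1/5)[(1) + (exp(-4*I*pi/5)) + (exp(2*I*pi/5)) + (exp(-2*I*pi/5)) + (exp(4*I*pi/5))] = 0/5 = 0
  <chi_4*chi_1, chi_3> = (1/5)[1*(1)*conj(1) + 1*(1)*conj(exp(-4*I*pi/5)) + 1*(1)*conj(exp(2*I*pi/5)) + 1*(1)*conj(exp(-2*I*pi/5)) + 1*(1)*conj(exp(4*I*pi/5))]
      = (1/5)[(1) + (exp(4*I*pi/5)) + (exp(-2*I*pi/5)) + (exp(2*I*pi/5)) + (exp(-4*I*pi/5))] = 0/5 = 0
  <chi_4*chi_1, chi_4> = (1/5)[1*(1)*conj(1) + 1*(1)*conj(exp(-2*I*pi/5)) + 1*(1)*conj(exp(-4*I*pi/5)) + 1*(1)*conj(exp(4*I*pi/5)) + 1*(1)*conj(exp(2*I*pi/5))]
      = (1/5)[(1) + (exp(2*I*pi/5)) + (exp(4*I*pi/5)) + (exp(-4*I*pi/5)) + (exp(-2*I*pi/5))] = 0/5 = 0
(Exp terms are combined using exp(i*s)*conj(exp(i*t)) = exp(i*(s-t)), and sums of them are collapsed using the identity that for every m > 1 the m distinct m-th roots of unity sum to 0, e.g. 1 + exp(2*I*pi/3) + exp(-2*I*pi/3) = 0.)
Hence the multiplicities are chi_0: 1. Dimension check: dim(chi_4)*dim(chi_1) = 1*1 = 1 and sum (mult * dim) = 1*1 = 1.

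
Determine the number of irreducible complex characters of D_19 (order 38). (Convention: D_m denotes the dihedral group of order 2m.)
11

Explanation: The number of irreducible complex representations of a finite group equals its number of conjugacy classes. D_19 has 11 conjugacy classes ((n+3)/2 for n odd), so D_19 (order 38) has exactly 11 irreducible complex representations.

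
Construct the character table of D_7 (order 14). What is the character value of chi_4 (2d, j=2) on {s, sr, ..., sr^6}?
Conjugacy classes: {e} of size 1, {r^1, r^6} of size 2, {r^2, r^5} of size 2, {r^3, r^4} of size 2, {s, sr, ..., sr^6} of size 7.
Character table:
  irrep \ class              {e} (size 1)  {r^1, r^6} (size 2)  {r^2, r^5} (size 2)  {r^3, r^4} (size 2)  {s, sr, ..., sr^6} (size 7)
  chi_1 (triv)               1             1                    1                    1                    1                          
  chi_2 (sign: r->1, s->-1)  1             1                    1                    1                    -1                         
  chi_3 (2d, j=1)            2             2*cos(2*pi/7)        -2*cos(3*pi/7)       -2*cos(pi/7)         0                          
  chi_4 (2d, j=2)            2             -2*cos(3*pi/7)       -2*cos(pi/7)         2*cos(2*pi/7)        0                          
  chi_5 (2d, j=3)            2             -2*cos(pi/7)         2*cos(2*pi/7)        -2*cos(3*pi/7)       0                          

Spot check: chi_4 (2d, j=2) on {s, sr, ..., sr^6} = 0.

Solution. D_7 has order 2*7 = 14 with 5 conjugacy classes, hence 5 irreducibles. Sum of squared dims 1 + 1 + 4 + 4 + 4 = 14 = |G|. Linear characters come from the abelianisation; the 2-dimensional irreps have character r^k -> 2*cos(2*pi*j*k/7), reflections -> 0.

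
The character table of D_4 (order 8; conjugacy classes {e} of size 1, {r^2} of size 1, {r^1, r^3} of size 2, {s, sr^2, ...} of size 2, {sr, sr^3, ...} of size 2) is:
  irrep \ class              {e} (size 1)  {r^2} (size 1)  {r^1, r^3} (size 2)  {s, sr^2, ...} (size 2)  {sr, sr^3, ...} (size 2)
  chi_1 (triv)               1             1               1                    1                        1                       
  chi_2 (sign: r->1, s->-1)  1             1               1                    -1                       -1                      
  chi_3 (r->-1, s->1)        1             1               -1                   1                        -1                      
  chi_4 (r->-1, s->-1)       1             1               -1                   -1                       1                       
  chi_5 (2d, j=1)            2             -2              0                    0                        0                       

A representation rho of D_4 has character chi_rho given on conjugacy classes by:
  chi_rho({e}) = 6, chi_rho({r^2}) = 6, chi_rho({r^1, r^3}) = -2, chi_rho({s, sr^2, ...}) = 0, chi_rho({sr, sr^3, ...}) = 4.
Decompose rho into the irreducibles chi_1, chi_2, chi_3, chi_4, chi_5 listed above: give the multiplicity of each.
Multiplicities: chi_1: 2, chi_2: 0, chi_3: 1, chi_4: 3, chi_5: 0.

Reasoning: Use <chi_rho, chi> = (1/|G|) sum_C |C| * chi_rho(C) * conj(chi(C)) with |G| = 8 for each irreducible chi in the table:
  <chi_rho, chi_1> = (1/8)[1*(6)*conj(1) + 1*(6)*conj(1) + 2*(-2)*conj(1) + 2*(0)*conj(1) + 2*(4)*conj(1)]
      = (1/8)[(6) + (6) + (-4) + (0) + (8)] = 16/8 = 2
  <chi_rho, chi_2> = (1/8)[1*(6)*conj(1) + 1*(6)*conj(1) + 2*(-2)*conj(1) + 2*(0)*conj(-1) + 2*(4)*conj(-1)]
      = (1/8)[(6) + (6) + (-4) + (0) + (-8)] = 0/8 = 0
  <chi_rho, chi_3> = (1/8)[1*(6)*conj(1) + 1*(6)*conj(1) + 2*(-2)*conj(-1) + 2*(0)*conj(1) + 2*(4)*conj(-1)]
      = (1/8)[(6) + (6) + (4) + (0) + (-8)] = 8/8 = 1
  <chi_rho, chi_4> = (1/8)[1*(6)*conj(1) + 1*(6)*conj(1) + 2*(-2)*conj(-1) + 2*(0)*conj(-1) + 2*(4)*conj(1)]
      = (1/8)[(6) + (6) + (4) + (0) + (8)] = 24/8 = 3
  <chi_rho, chi_5> = (1/8)[1*(6)*conj(2) + 1*(6)*conj(-2) + 2*(-2)*conj(0) + 2*(0)*conj(0) + 2*(4)*conj(0)]
      = (1/8)[(12) + (-12) + (0) + (0) + (0)] = 0/8 = 0
Dimension check: dim(rho) = sum (mult * dim) = 2*1 + 0*1 + 1*1 + 3*1 + 0*2 = 6 = chi_rho(e) = 6.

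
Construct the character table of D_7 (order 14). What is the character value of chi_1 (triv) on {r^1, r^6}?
Conjugacy classes: {e} of size 1, {r^1, r^6} of size 2, {r^2, r^5} of size 2, {r^3, r^4} of size 2, {s, sr, ..., sr^6} of size 7.
Character table:
  irrep \ class              {e} (size 1)  {r^1, r^6} (size 2)  {r^2, r^5} (size 2)  {r^3, r^4} (size 2)  {s, sr, ..., sr^6} (size 7)
  chi_1 (triv)               1             1                    1                    1                    1                          
  chi_2 (sign: r->1, s->-1)  1             1                    1                    1                    -1                         
  chi_3 (2d, j=1)            2             2*cos(2*pi/7)        -2*cos(3*pi/7)       -2*cos(pi/7)         0                          
  chi_4 (2d, j=2)            2             -2*cos(3*pi/7)       -2*cos(pi/7)         2*cos(2*pi/7)        0                          
  chi_5 (2d, j=3)            2             -2*cos(pi/7)         2*cos(2*pi/7)        -2*cos(3*pi/7)       0                          

Spot check: chi_1 (triv) on {r^1, r^6} = 1.

D_7 has order 2*7 = 14 with 5 conjugacy classes, hence 5 irreducibles. Sum of squared dims 1 + 1 + 4 + 4 + 4 = 14 = |G|. Linear characters come from the abelianisation; the 2-dimensional irreps have character r^k -> 2*cos(2*pi*j*k/7), reflections -> 0.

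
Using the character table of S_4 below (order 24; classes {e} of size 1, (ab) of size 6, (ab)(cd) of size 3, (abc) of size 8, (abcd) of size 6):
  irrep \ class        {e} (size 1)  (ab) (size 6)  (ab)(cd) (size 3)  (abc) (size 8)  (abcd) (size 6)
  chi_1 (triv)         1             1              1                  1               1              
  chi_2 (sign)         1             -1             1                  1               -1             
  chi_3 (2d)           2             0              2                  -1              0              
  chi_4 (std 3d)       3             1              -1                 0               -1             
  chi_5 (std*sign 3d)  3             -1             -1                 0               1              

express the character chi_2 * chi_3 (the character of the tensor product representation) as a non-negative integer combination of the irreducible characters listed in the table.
chi_2 tensor chi_3 = chi_3 (all other irreducibles have multiplicity 0).

Argument: The character of a tensor product is the pointwise product (chi_2 * chi_3)(C) = chi_2(C) * chi_3(C):
  {e}: (1)*(2), (ab): (-1)*(0), (ab)(cd): (1)*(2), (abc): (1)*(-1), (abcd): (-1)*(0)
so (chi_2 * chi_3) takes values
  {e} -> 2, (ab) -> 0, (ab)(cd) -> 2, (abc) -> -1, (abcd) -> 0.
Now take the inner product of this character with each irreducible chi from the table, <chi_2*chi_3, chi> = (1/24) sum_C |C| (chi_2*chi_3)(C) conj(chi(C)):
  <chi_2*chi_3, chi_1> = (1/24)[1*(2)*conj(1) + 6*(0)*conj(1) + 3*(2)*conj(1) + 8*(-1)*conj(1) + 6*(0)*conj(1)]
      = (1/24)[(2) + (0) + (6) + (-8) + (0)] = 0/24 = 0
  <chi_2*chi_3, chi_2> = (1/24)[1*(2)*conj(1) + 6*(0)*conj(-1) + 3*(2)*conj(1) + 8*(-1)*conj(1) + 6*(0)*conj(-1)]
      = (1/24)[(2) + (0) + (6) + (-8) + (0)] = 0/24 = 0
  <chi_2*chi_3, chi_3> = (1/24)[1*(2)*conj(2) + 6*(0)*conj(0) + 3*(2)*conj(2) + 8*(-1)*conj(-1) + 6*(0)*conj(0)]
      = (1/24)[(4) + (0) + (12) + (8) + (0)] = 24/24 = 1
  <chi_2*chi_3, chi_4> = (1/24)[1*(2)*conj(3) + 6*(0)*conj(1) + 3*(2)*conj(-1) + 8*(-1)*conj(0) + 6*(0)*conj(-1)]
      = (1/24)[(6) + (0) + (-6) + (0) + (0)] = 0/24 = 0
  <chi_2*chi_3, chi_5> = (1/24)[1*(2)*conj(3) + 6*(0)*conj(-1) + 3*(2)*conj(-1) + 8*(-1)*conj(0) + 6*(0)*conj(1)]
      = (1/24)[(6) + (0) + (-6) + (0) + (0)] = 0/24 = 0
Hence the multiplicities are chi_3: 1. Dimension check: dim(chi_2)*dim(chi_3) = 1*2 = 2 and sum (mult * dim) = 1*2 = 2.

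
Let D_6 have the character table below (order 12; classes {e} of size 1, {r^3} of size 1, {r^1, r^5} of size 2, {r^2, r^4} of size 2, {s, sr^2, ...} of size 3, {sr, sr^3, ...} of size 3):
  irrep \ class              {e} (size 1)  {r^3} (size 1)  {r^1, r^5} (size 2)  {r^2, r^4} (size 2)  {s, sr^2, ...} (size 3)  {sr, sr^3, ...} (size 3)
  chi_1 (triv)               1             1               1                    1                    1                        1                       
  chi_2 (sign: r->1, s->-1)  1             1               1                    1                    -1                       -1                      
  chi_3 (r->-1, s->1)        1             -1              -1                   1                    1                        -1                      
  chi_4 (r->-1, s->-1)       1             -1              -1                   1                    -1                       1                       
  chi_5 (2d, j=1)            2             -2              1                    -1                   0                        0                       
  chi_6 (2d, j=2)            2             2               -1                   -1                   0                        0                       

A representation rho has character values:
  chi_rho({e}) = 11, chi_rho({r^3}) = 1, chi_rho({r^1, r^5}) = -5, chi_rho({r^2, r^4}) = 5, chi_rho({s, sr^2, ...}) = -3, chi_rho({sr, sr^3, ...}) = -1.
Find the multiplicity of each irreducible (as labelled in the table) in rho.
Multiplicities: chi_1: 0, chi_2: 2, chi_3: 2, chi_4: 3, chi_5: 0, chi_6: 2.

Solution. Use <chi_rho, chi> = (1/|G|) sum_C |C| * chi_rho(C) * conj(chi(C)) with |G| = 12 for each irreducible chi in the table:
  <chi_rho, chi_1> = (1/12)[1*(11)*conj(1) + 1*(1)*conj(1) + 2*(-5)*conj(1) + 2*(5)*conj(1) + 3*(-3)*conj(1) + 3*(-1)*conj(1)]
      = (1/12)[(11) + (1) + (-10) + (10) + (-9) + (-3)] = 0/12 = 0
  <chi_rho, chi_2> = (1/12)[1*(11)*conj(1) + 1*(1)*conj(1) + 2*(-5)*conj(1) + 2*(5)*conj(1) + 3*(-3)*conj(-1) + 3*(-1)*conj(-1)]
      = (1/12)[(11) + (1) + (-10) + (10) + (9) + (3)] = 24/12 = 2
  <chi_rho, chi_3> = (1/12)[1*(11)*conj(1) + 1*(1)*conj(-1) + 2*(-5)*conj(-1) + 2*(5)*conj(1) + 3*(-3)*conj(1) + 3*(-1)*conj(-1)]
      = (1/12)[(11) + (-1) + (10) + (10) + (-9) + (3)] = 24/12 = 2
  <chi_rho, chi_4> = (1/12)[1*(11)*conj(1) + 1*(1)*conj(-1) + 2*(-5)*conj(-1) + 2*(5)*conj(1) + 3*(-3)*conj(-1) + 3*(-1)*conj(1)]
      = (1/12)[(11) + (-1) + (10) + (10) + (9) + (-3)] = 36/12 = 3
  <chi_rho, chi_5> = (1/12)[1*(11)*conj(2) + 1*(1)*conj(-2) + 2*(-5)*conj(1) + 2*(5)*conj(-1) + 3*(-3)*conj(0) + 3*(-1)*conj(0)]
      = (1/12)[(22) + (-2) + (-10) + (-10) + (0) + (0)] = 0/12 = 0
  <chi_rho, chi_6> = (1/12)[1*(11)*conj(2) + 1*(1)*conj(2) + 2*(-5)*conj(-1) + 2*(5)*conj(-1) + 3*(-3)*conj(0) + 3*(-1)*conj(0)]
      = (1/12)[(22) + (2) + (10) + (-10) + (0) + (0)] = 24/12 = 2
Dimension check: dim(rho) = sum (mult * dim) = 0*1 + 2*1 + 2*1 + 3*1 + 0*2 + 2*2 = 11 = chi_rho(e) = 11.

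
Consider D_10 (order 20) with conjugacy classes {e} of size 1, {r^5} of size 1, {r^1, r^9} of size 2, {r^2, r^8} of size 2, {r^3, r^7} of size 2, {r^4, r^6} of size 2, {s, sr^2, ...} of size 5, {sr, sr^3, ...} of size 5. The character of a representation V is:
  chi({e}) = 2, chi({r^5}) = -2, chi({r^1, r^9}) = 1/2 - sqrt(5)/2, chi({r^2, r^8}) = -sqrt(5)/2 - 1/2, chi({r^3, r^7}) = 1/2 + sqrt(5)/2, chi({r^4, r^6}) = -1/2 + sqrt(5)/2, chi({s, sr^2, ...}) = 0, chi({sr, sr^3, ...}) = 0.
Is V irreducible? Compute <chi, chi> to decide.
Irreducible: <chi, chi> = 1.

Why: <chi, chi> = (1/|G|) sum_C |C| * |chi(C)|^2 = (1/20)[1*|2|^2 + 1*|-2|^2 + 2*|1/2 - sqrt(5)/2|^2 + 2*|-sqrt(5)/2 - 1/2|^2 + 2*|1/2 + sqrt(5)/2|^2 + 2*|-1/2 + sqrt(5)/2|^2 + 5*|0|^2 + 5*|0|^2]
  = (1/20)[(4) + (4) + (3 - sqrt(5)) + (sqrt(5) + 3) + (sqrt(5) + 3) + (3 - sqrt(5)) + (0) + (0)] = 20/20 = 1.
A character is irreducible iff <chi, chi> = 1, so this representation is irreducible.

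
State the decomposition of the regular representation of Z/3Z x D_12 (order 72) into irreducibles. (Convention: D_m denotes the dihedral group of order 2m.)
Each irreducible V_i of dimension d_i appears with multiplicity d_i, i.e. rho_reg = (direct sum over all irreducibles V_i) d_i V_i. The irreducible dimensions for Z/3Z x D_12 are 1, 1, 1, 1, 1, 1, 1, 1, 1, 1, 1, 1, 2, 2, 2, 2, 2, 2, 2, 2, 2, 2, 2, 2, 2, 2, 2: 12 irreducibles of dimension 1, each with multiplicity 1; 15 irreducibles of dimension 2, each with multiplicity 2. Total dimension 12*1*1 + 15*2*2 = 72 = |G|.

Solution. General theorem: in the regular representation of a finite group G, each irreducible appears with multiplicity equal to its dimension. Check: dim(rho_reg) = sum d_i^2 = 1 + 1 + 1 + 1 + 1 + 1 + 1 + 1 + 1 + 1 + 1 + 1 + 4 + 4 + 4 + 4 + 4 + 4 + 4 + 4 + 4 + 4 + 4 + 4 + 4 + 4 + 4 = 72 = |G|.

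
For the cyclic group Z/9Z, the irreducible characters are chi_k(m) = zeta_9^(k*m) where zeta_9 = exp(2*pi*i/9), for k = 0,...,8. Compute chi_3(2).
chi_3(2) = zeta_9^6 = exp(-2*I*pi/3)

Argument: chi_3(2) = zeta_9^(3*2) = zeta_9^6. Since zeta_9^9 = 1, this equals zeta_9^6 = exp(2*pi*i*6/9) = exp(-2*I*pi/3).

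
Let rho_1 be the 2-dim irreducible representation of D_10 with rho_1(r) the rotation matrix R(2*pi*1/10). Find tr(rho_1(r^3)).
chi_{rho_1}(r^3) = 2*cos(2*pi*1*3/10) = 1/2 - sqrt(5)/2

Details: rho_1(r^3) is rotation by angle 2*pi*1*3/10, whose trace is 2*cos(2*pi*1*3/10) = 1/2 - sqrt(5)/2.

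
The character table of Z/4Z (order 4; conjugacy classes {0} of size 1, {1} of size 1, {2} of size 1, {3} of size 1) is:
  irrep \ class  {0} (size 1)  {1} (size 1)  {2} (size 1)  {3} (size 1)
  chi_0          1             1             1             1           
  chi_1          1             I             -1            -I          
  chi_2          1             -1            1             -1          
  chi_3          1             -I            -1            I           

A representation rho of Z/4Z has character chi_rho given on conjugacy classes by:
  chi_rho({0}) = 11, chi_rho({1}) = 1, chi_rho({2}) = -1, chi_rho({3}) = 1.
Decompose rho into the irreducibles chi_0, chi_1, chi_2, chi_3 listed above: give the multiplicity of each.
Multiplicities: chi_0: 3, chi_1: 3, chi_2: 2, chi_3: 3.

Solution. Use <chi_rho, chi> = (1/|G|) sum_C |C| * chi_rho(C) * conj(chi(C)) with |G| = 4 for each irreducible chi in the table:
  <chi_rho, chi_0> = (1/4)[1*(11)*conj(1) + 1*(1)*conj(1) + 1*(-1)*conj(1) + 1*(1)*conj(1)]
      = (1/4)[(11) + (1) + (-1) + (1)] = 12/4 = 3
  <chi_rho, chi_1> = (1/4)[1*(11)*conj(1) + 1*(1)*conj(I) + 1*(-1)*conj(-1) + 1*(1)*conj(-I)]
      = (1/4)[(11) + (-I) + (1) + (I)] = 12/4 = 3
  <chi_rho, chi_2> = (1/4)[1*(11)*conj(1) + 1*(1)*conj(-1) + 1*(-1)*conj(1) + 1*(1)*conj(-1)]
      = (1/4)[(11) + (-1) + (-1) + (-1)] = 8/4 = 2
  <chi_rho, chi_3> = (1/4)[1*(11)*conj(1) + 1*(1)*conj(-I) + 1*(-1)*conj(-1) + 1*(1)*conj(I)]
      = (1/4)[(11) + (I) + (1) + (-I)] = 12/4 = 3
(Exp terms are combined using exp(i*s)*conj(exp(i*t)) = exp(i*(s-t)), and sums of them are collapsed using the identity that for every m > 1 the m distinct m-th roots of unity sum to 0, e.g. 1 + exp(2*I*pi/3) + exp(-2*I*pi/3) = 0.)
Dimension check: dim(rho) = sum (mult * dim) = 3*1 + 3*1 + 2*1 + 3*1 = 11 = chi_rho(e) = 11.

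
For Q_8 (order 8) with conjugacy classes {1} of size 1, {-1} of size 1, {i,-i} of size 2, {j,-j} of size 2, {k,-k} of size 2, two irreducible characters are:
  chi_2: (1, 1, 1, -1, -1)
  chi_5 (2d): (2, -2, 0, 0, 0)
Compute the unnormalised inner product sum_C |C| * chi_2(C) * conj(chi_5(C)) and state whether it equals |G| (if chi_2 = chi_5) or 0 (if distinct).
Sum = 0; so <chi_2, chi_5> = 0 (distinct irreducibles are orthogonal).

Solution. Compute term by term over conjugacy classes (|C| * chi_2(C) * conj(chi_5(C))):
  1*(1)*conj(2) + 1*(1)*conj(-2) + 2*(1)*conj(0) + 2*(-1)*conj(0) + 2*(-1)*conj(0)
  = (2) + (-2) + (0) + (0) + (0)
  = 0.
Dividing by |G| = 8 gives 0/8 = 0, matching the row-orthogonality relation <chi_2, chi_5> = [chi_2 = chi_5].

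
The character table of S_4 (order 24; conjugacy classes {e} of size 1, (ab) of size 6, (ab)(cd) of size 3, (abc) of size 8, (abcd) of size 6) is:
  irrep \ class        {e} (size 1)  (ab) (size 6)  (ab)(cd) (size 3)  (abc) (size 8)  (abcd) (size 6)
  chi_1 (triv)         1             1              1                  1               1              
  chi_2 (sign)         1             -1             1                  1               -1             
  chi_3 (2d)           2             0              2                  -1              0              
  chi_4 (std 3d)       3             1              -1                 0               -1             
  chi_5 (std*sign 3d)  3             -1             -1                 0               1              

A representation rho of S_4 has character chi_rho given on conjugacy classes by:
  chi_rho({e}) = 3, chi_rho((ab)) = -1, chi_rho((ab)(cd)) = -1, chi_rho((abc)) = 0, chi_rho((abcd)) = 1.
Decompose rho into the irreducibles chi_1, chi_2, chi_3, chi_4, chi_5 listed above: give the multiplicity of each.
Multiplicities: chi_1: 0, chi_2: 0, chi_3: 0, chi_4: 0, chi_5: 1.

Details: Use <chi_rho, chi> = (1/|G|) sum_C |C| * chi_rho(C) * conj(chi(C)) with |G| = 24 for each irreducible chi in the table:
  <chi_rho, chi_1> = (1/24)[1*(3)*conj(1) + 6*(-1)*conj(1) + 3*(-1)*conj(1) + 8*(0)*conj(1) + 6*(1)*conj(1)]
      = (1/24)[(3) + (-6) + (-3) + (0) + (6)] = 0/24 = 0
  <chi_rho, chi_2> = (1/24)[1*(3)*conj(1) + 6*(-1)*conj(-1) + 3*(-1)*conj(1) + 8*(0)*conj(1) + 6*(1)*conj(-1)]
      = (1/24)[(3) + (6) + (-3) + (0) + (-6)] = 0/24 = 0
  <chi_rho, chi_3> = (1/24)[1*(3)*conj(2) + 6*(-1)*conj(0) + 3*(-1)*conj(2) + 8*(0)*conj(-1) + 6*(1)*conj(0)]
      = (1/24)[(6) + (0) + (-6) + (0) + (0)] = 0/24 = 0
  <chi_rho, chi_4> = (1/24)[1*(3)*conj(3) + 6*(-1)*conj(1) + 3*(-1)*conj(-1) + 8*(0)*conj(0) + 6*(1)*conj(-1)]
      = (1/24)[(9) + (-6) + (3) + (0) + (-6)] = 0/24 = 0
  <chi_rho, chi_5> = (1/24)[1*(3)*conj(3) + 6*(-1)*conj(-1) + 3*(-1)*conj(-1) + 8*(0)*conj(0) + 6*(1)*conj(1)]
      = (1/24)[(9) + (6) + (3) + (0) + (6)] = 24/24 = 1
Dimension check: dim(rho) = sum (mult * dim) = 0*1 + 0*1 + 0*2 + 0*3 + 1*3 = 3 = chi_rho(e) = 3.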